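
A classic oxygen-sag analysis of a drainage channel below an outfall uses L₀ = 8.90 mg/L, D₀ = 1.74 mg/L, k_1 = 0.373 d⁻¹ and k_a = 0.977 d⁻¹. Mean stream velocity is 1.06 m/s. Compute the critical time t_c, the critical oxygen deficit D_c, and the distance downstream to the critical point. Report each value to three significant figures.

t_c = [1/(k_a−k_1)] ln[(k_a/k_1)(1 − D₀(k_a−k_1)/(k_1 L₀))]
= [1/(0.977−0.373)] ln[(0.977/0.373)(1 − 1.74×0.6040/(0.373×8.90))]
= (1/0.6040) ln[2.619 × 0.6834] = 1.656 × ln(1.790) = 1.656 × 0.5823 = 0.9640 d.
D_c = (k_1/k_a) L₀ e^(−k_1 t_c) = (0.373/0.977) × 8.90 × e^(−0.373×0.9640) = 0.3818 × 8.90 × 0.6980 = 2.372 mg/L.
x_c = v t_c = 1.06 m/s × 0.9640 d × 86400 s/d = 88290 m ≈ 88.3 km.

t_c ≈ 0.964 d; D_c ≈ 2.37 mg/L; x_c ≈ 88.3 km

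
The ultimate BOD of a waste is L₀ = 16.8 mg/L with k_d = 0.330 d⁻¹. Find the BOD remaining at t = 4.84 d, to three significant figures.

L_t = L₀ e^(−k_d t) = 16.8 × e^(−0.330×4.84) = 16.8 × 0.2025 = 3.401 mg/L.

L ≈ 3.40 mg/L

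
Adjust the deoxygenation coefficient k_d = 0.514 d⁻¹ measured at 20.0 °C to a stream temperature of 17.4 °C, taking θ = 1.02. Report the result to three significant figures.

k_d(T₂) = k_d(T₁) · θ^(T₂−T₁) = 0.514 × 1.02^(17.4−20.0)
= 0.514 × 1.02^-2.60 = 0.514 × 0.9498 = 0.4882 d⁻¹.

k_d ≈ 0.488 d⁻¹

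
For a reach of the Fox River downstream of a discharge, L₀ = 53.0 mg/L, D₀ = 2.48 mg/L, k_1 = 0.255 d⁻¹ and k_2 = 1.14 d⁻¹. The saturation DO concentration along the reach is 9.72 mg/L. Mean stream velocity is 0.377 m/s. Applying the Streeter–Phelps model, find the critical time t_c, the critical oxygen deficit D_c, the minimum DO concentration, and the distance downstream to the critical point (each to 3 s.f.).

t_c = [1/(k_2−k_1)] ln[(k_2/k_1)(1 − D₀(k_2−k_1)/(k_1 L₀))]
= [1/(1.14−0.255)] ln[(1.14/0.255)(1 − 2.48×0.8850/(0.255×53.0))]
= (1/0.8850) ln[4.471 × 0.8376] = 1.130 × ln(3.745) = 1.130 × 1.320 = 1.492 d.
D_c = (k_1/k_2) L₀ e^(−k_1 t_c) = (0.255/1.14) × 53.0 × e^(−0.255×1.492) = 0.2237 × 53.0 × 0.6836 = 8.104 mg/L.
Minimum DO = C_s − D_c = 9.72 − 8.104 = 1.616 mg/L.
x_c = v t_c = 0.377 m/s × 1.492 d × 86400 s/d = 48590 m ≈ 48.6 km.

t_c ≈ 1.49 d; D_c ≈ 8.10 mg/L; min DO ≈ 1.62 mg/L; x_c ≈ 48.6 km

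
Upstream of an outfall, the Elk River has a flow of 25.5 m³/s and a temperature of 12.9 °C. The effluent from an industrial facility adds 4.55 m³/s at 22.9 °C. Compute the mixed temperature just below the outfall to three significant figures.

14.4 °C

Flow-weighted mixing: C = (Q_r C_r + Q_w C_w)/(Q_r + Q_w)
= (25.5×12.9 + 4.55×22.9)/(25.5 + 4.55) = 433.1/30.05 = 14.41 °C.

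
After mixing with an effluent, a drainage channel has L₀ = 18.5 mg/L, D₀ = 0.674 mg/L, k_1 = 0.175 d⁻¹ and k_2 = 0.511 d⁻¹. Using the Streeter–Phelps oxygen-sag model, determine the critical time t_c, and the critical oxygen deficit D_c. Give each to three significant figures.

t_c = [1/(k_2−k_1)] ln[(k_2/k_1)(1 − D₀(k_2−k_1)/(k_1 L₀))]
= [1/(0.511−0.175)] ln[(0.511/0.175)(1 − 0.674×0.3360/(0.175×18.5))]
= (1/0.3360) ln[2.920 × 0.9300] = 2.976 × ln(2.716) = 2.976 × 0.9991 = 2.973 d.
D_c = (k_1/k_2) L₀ e^(−k_1 t_c) = (0.175/0.511) × 18.5 × e^(−0.175×2.973) = 0.3425 × 18.5 × 0.5943 = 3.765 mg/L.

t_c ≈ 2.97 d; D_c ≈ 3.77 mg/L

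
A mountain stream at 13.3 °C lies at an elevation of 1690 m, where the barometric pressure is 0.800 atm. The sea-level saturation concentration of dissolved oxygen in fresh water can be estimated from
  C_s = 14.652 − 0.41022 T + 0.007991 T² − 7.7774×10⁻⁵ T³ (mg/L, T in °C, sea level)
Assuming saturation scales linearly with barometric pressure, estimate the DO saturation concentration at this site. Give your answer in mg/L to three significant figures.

C_s ≈ 8.34 mg/L

At sea level: C_s = 14.652 − 0.41022×13.3 + 0.007991×13.3² − 7.7774×10⁻⁵×13.3³ = 10.43 mg/L.
Pressure correction: C_s' = 10.43 × 0.800 = 8.341 mg/L.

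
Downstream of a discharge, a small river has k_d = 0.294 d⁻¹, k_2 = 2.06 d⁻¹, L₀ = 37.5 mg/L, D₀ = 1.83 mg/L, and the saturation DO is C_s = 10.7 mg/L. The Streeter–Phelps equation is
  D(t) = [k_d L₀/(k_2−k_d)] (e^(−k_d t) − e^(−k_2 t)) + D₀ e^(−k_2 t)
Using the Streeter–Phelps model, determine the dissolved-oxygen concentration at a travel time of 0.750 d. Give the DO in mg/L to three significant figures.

DO ≈ 6.63 mg/L

k_d L₀/(k_2−k_d) = 0.294×37.5/(2.06−0.294) = 11.02/1.766 = 6.243 mg/L.
e^(−k_d t) = e^(−0.294×0.7500) = 0.8021; e^(−k_2 t) = e^(−2.06×0.7500) = 0.2133.
D = 6.243 × (0.8021 − 0.2133) + 1.83 × 0.2133 = 3.676 + 0.3904 = 4.066 mg/L.
DO = C_s − D = 10.7 − 4.066 = 6.634 mg/L.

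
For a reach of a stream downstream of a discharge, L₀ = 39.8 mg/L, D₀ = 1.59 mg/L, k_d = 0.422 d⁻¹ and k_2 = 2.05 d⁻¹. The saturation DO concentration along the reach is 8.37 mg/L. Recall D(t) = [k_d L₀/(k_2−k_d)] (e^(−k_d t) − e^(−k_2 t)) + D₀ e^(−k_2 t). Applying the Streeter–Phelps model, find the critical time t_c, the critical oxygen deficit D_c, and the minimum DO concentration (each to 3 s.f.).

With k_2/k_d = 4.858 and 1 − D₀(k_2−k_d)/(k_d L₀) = 0.8459,
t_c = ln(4.858 × 0.8459) / (2.05 − 0.422) = ln(4.109) / 1.628 = 1.413/1.628 = 0.8681 d.
D_c = (k_d/k_2) L₀ e^(−k_d t_c) = (0.422/2.05) × 39.8 × e^(−0.422×0.8681) = 0.2059 × 39.8 × 0.6933 = 5.680 mg/L.
Minimum DO = C_s − D_c = 8.37 − 5.680 = 2.690 mg/L.

t_c ≈ 0.868 d; D_c ≈ 5.68 mg/L; min DO ≈ 2.69 mg/L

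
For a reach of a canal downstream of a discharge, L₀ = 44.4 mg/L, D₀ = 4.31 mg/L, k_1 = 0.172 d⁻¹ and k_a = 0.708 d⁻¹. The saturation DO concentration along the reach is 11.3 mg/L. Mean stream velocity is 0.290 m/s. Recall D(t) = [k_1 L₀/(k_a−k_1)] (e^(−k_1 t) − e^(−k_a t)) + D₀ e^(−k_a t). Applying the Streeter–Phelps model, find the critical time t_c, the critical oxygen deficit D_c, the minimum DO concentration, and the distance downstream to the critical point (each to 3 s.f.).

t_c ≈ 1.97 d; D_c ≈ 7.69 mg/L; min DO ≈ 3.61 mg/L; x_c ≈ 49.3 km

At the critical point dD/dt = 0, so k_1 L₀ e^(−k_1 t) = k_a D. Substituting D(t) from the Streeter–Phelps equation and solving for t gives
t_c = ln[(k_a/k_1)(1 − D₀(k_a−k_1)/(k_1 L₀))] / (k_a−k_1).
Here k_a−k_1 = 0.5360 d⁻¹ and 1 − D₀(k_a−k_1)/(k_1 L₀) = 1 − 4.31×0.5360/(0.172×44.4) = 0.6975, so
t_c = ln(4.116 × 0.6975) / 0.5360 = 1.055 / 0.5360 = 1.968 d.
D_c = (k_1/k_a) L₀ e^(−k_1 t_c) = (0.172/0.708) × 44.4 × e^(−0.172×1.968) = 0.2429 × 44.4 × 0.7129 = 7.689 mg/L.
Minimum DO = C_s − D_c = 11.3 − 7.689 = 3.611 mg/L.
x_c = v t_c = 0.290 m/s × 1.968 d × 86400 s/d = 49300 m ≈ 49.3 km.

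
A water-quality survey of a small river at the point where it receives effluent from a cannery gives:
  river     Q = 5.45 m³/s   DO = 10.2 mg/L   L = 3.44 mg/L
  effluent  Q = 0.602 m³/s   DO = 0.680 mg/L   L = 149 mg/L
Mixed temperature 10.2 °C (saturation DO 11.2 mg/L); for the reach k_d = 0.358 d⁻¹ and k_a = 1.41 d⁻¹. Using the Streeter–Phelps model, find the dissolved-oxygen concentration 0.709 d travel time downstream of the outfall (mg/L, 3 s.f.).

DO ≈ 8.00 mg/L

Mixed DO = (5.45×10.2 + 0.602×0.680)/(5.45+0.602) = 56.00/6.052 = 9.253 mg/L.
Mixed L₀ = (5.45×3.44 + 0.602×149)/(6.052) = 108.4/6.052 = 17.92 mg/L.
Initial deficit D₀ = C_s − DO₀ = 11.2 − 9.253 = 1.947 mg/L.
D(0.709) = [0.358×17.92/(1.41−0.358)](e^(−0.358×0.709) − e^(−1.41×0.709)) + 1.947 e^(−1.41×0.709)
= 6.098 × (0.7758 − 0.3680) + 1.947 × 0.3680 = 3.203 mg/L.
DO = 11.2 − 3.203 = 7.997 mg/L.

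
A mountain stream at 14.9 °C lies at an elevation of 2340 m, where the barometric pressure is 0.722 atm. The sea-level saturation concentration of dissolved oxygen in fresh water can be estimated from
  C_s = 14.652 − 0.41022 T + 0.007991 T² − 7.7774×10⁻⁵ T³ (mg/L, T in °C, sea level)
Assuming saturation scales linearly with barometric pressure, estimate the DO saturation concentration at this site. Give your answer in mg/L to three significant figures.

C_s ≈ 7.26 mg/L

At sea level: C_s = 14.652 − 0.41022×14.9 + 0.007991×14.9² − 7.7774×10⁻⁵×14.9³ = 10.06 mg/L.
Pressure correction: C_s' = 10.06 × 0.722 = 7.261 mg/L.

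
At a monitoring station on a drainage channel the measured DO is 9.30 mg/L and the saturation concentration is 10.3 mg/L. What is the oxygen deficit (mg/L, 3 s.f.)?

D = C_s − C = 10.3 − 9.30 = 1.00 mg/L.

D ≈ 1.00 mg/L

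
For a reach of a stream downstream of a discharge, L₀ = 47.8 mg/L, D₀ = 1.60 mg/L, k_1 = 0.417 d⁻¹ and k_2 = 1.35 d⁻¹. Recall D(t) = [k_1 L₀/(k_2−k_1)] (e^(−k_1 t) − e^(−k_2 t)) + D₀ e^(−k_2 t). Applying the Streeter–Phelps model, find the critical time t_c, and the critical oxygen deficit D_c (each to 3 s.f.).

With k_2/k_1 = 3.237 and 1 − D₀(k_2−k_1)/(k_1 L₀) = 0.9251,
t_c = ln(3.237 × 0.9251) / (1.35 − 0.417) = ln(2.995) / 0.9330 = 1.097/0.9330 = 1.176 d.
D_c = (k_1/k_2) L₀ e^(−k_1 t_c) = (0.417/1.35) × 47.8 × e^(−0.417×1.176) = 0.3089 × 47.8 × 0.6125 = 9.043 mg/L.

t_c ≈ 1.18 d; D_c ≈ 9.04 mg/L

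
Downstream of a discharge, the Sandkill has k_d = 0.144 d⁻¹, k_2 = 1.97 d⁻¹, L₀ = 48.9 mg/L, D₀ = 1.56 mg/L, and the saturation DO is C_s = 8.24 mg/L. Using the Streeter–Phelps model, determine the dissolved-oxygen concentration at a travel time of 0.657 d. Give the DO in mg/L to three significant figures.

DO ≈ 5.36 mg/L

k_d L₀/(k_2−k_d) = 0.144×48.9/(1.97−0.144) = 7.042/1.826 = 3.856 mg/L.
e^(−k_d t) = e^(−0.144×0.6570) = 0.9097; e^(−k_2 t) = e^(−1.97×0.6570) = 0.2741.
D = 3.856 × (0.9097 − 0.2741) + 1.56 × 0.2741 = 2.451 + 0.4276 = 2.879 mg/L.
DO = C_s − D = 8.24 − 2.879 = 5.361 mg/L.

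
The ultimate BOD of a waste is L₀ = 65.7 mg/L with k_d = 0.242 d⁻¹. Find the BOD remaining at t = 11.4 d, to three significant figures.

L ≈ 4.16 mg/L

L_t = L₀ e^(−k_d t) = 65.7 × e^(−0.242×11.4) = 65.7 × 0.06337 = 4.163 mg/L.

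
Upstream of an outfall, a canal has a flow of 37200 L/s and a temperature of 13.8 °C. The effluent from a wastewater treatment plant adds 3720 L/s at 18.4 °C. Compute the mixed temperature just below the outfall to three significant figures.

Flow-weighted mixing: C = (Q_r C_r + Q_w C_w)/(Q_r + Q_w)
= (37200×13.8 + 3720×18.4)/(37200 + 3720) = 581800/40920 = 14.22 °C.

14.2 °C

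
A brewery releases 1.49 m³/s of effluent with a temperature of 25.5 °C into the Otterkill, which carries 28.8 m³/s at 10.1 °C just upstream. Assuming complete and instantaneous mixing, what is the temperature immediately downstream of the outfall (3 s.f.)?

Flow-weighted mixing: C = (Q_r C_r + Q_w C_w)/(Q_r + Q_w)
= (28.8×10.1 + 1.49×25.5)/(28.8 + 1.49) = 328.9/30.29 = 10.86 °C.

10.9 °C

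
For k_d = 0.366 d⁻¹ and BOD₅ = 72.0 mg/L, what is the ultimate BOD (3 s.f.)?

BOD₅ = L₀(1 − e^(−5k_d)) ⇒ L₀ = BOD₅ / (1 − e^(−5×0.366))
= 72.0 / (1 − 0.1604) = 72.0 / 0.8396 = 85.76 mg/L.

L₀ ≈ 85.8 mg/L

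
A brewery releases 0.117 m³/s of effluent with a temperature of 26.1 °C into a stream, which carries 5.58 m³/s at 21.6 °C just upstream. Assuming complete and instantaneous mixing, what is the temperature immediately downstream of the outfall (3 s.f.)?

21.7 °C

Flow-weighted mixing: C = (Q_r C_r + Q_w C_w)/(Q_r + Q_w)
= (5.58×21.6 + 0.117×26.1)/(5.58 + 0.117) = 123.6/5.697 = 21.69 °C.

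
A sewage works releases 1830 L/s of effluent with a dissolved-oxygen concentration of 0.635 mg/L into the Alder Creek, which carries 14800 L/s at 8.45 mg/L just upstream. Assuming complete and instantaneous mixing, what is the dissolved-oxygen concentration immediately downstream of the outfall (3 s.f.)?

Flow-weighted mixing: C = (Q_r C_r + Q_w C_w)/(Q_r + Q_w)
= (14800×8.45 + 1830×0.635)/(14800 + 1830) = 126200/16630 = 7.590 mg/L.

7.59 mg/L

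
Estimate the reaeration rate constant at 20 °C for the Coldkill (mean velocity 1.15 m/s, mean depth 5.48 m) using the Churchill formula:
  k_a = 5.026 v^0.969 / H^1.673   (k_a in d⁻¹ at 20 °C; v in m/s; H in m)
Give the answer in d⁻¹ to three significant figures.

k_a = 5.026 × 1.15^0.969 / 5.48^1.673 = 5.026 × 1.145 / 17.22 = 0.3342 d⁻¹.

k_a ≈ 0.334 d⁻¹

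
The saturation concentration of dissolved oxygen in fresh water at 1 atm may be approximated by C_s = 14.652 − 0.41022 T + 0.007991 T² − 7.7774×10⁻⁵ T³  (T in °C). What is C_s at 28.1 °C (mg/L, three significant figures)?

C_s ≈ 7.71 mg/L

C_s = 14.652 − 0.41022×28.1 + 0.007991×28.1² − 7.7774×10⁻⁵×28.1³ = 7.709 mg/L.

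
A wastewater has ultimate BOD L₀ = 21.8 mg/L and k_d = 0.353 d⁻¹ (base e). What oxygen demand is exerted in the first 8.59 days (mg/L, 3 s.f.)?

y ≈ 20.7 mg/L

y_t = L₀(1 − e^(−k_d t)) = 21.8 × (1 − e^(−0.353×8.59))
= 21.8 × (1 − 0.04821) = 21.8 × 0.9518 = 20.75 mg/L.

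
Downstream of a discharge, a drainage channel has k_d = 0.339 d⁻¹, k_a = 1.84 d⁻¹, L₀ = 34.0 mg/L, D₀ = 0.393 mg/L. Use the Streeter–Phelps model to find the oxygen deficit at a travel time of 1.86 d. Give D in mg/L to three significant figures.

k_d L₀/(k_a−k_d) = 0.339×34.0/(1.84−0.339) = 11.53/1.501 = 7.679 mg/L.
e^(−k_d t) = e^(−0.339×1.860) = 0.5323; e^(−k_a t) = e^(−1.84×1.860) = 0.03263.
D = 7.679 × (0.5323 − 0.03263) + 0.393 × 0.03263 = 3.837 + 0.01283 = 3.850 mg/L.

D ≈ 3.85 mg/L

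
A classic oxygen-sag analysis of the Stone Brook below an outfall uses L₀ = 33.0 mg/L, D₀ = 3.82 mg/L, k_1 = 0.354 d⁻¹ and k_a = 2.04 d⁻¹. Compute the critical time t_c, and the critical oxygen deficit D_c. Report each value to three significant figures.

t_c = [1/(k_a−k_1)] ln[(k_a/k_1)(1 − D₀(k_a−k_1)/(k_1 L₀))]
= [1/(2.04−0.354)] ln[(2.04/0.354)(1 − 3.82×1.686/(0.354×33.0))]
= (1/1.686) ln[5.763 × 0.4487] = 0.5931 × ln(2.586) = 0.5931 × 0.9500 = 0.5634 d.
D_c = (k_1/k_a) L₀ e^(−k_1 t_c) = (0.354/2.04) × 33.0 × e^(−0.354×0.5634) = 0.1735 × 33.0 × 0.8192 = 4.691 mg/L.

t_c ≈ 0.563 d; D_c ≈ 4.69 mg/L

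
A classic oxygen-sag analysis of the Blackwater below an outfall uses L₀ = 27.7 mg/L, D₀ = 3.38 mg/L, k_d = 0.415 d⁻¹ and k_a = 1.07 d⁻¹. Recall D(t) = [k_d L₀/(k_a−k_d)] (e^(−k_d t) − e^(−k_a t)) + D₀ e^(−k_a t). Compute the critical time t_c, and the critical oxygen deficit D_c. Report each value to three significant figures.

At the critical point dD/dt = 0, so k_d L₀ e^(−k_d t) = k_a D. Substituting D(t) from the Streeter–Phelps equation and solving for t gives
t_c = ln[(k_a/k_d)(1 − D₀(k_a−k_d)/(k_d L₀))] / (k_a−k_d).
Here k_a−k_d = 0.6550 d⁻¹ and 1 − D₀(k_a−k_d)/(k_d L₀) = 1 − 3.38×0.6550/(0.415×27.7) = 0.8074, so
t_c = ln(2.578 × 0.8074) / 0.6550 = 0.7332 / 0.6550 = 1.119 d.
L(t_c) = L₀ e^(−k_d t_c) = 27.7 × 0.6284 = 17.41 mg/L, and at the critical point k_a D_c = k_d L, so D_c = (0.415/1.07) × 17.41 = 6.751 mg/L.

t_c ≈ 1.12 d; D_c ≈ 6.75 mg/L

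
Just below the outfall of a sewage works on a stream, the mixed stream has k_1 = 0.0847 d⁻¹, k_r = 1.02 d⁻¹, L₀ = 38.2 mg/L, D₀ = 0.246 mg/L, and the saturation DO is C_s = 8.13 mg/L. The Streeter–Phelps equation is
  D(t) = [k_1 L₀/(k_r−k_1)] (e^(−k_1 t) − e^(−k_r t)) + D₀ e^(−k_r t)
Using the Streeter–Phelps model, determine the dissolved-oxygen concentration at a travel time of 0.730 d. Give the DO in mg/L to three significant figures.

DO ≈ 6.40 mg/L

k_1 L₀/(k_r−k_1) = 0.0847×38.2/(1.02−0.0847) = 3.236/0.9353 = 3.459 mg/L.
e^(−k_1 t) = e^(−0.0847×0.7300) = 0.9400; e^(−k_r t) = e^(−1.02×0.7300) = 0.4749.
D = 3.459 × (0.9400 − 0.4749) + 0.246 × 0.4749 = 1.609 + 0.1168 = 1.726 mg/L.
DO = C_s − D = 8.13 − 1.726 = 6.404 mg/L.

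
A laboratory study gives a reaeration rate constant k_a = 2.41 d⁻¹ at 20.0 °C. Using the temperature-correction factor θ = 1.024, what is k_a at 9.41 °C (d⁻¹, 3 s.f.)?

k_a(T₂) = k_a(T₁) · θ^(T₂−T₁) = 2.41 × 1.024^(9.41−20.0)
= 2.41 × 1.024^-10.6 = 2.41 × 0.7779 = 1.875 d⁻¹.

k_a ≈ 1.87 d⁻¹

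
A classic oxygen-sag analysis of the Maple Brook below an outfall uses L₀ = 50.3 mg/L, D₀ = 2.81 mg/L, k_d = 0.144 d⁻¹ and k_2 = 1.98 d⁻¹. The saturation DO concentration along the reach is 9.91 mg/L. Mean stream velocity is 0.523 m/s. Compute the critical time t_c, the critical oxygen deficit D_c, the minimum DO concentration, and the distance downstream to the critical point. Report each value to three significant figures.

With k_2/k_d = 13.75 and 1 − D₀(k_2−k_d)/(k_d L₀) = 0.2877,
t_c = ln(13.75 × 0.2877) / (1.98 − 0.144) = ln(3.956) / 1.836 = 1.375/1.836 = 0.7491 d.
D_c = (k_d/k_2) L₀ e^(−k_d t_c) = (0.144/1.98) × 50.3 × e^(−0.144×0.7491) = 0.07273 × 50.3 × 0.8977 = 3.284 mg/L.
Minimum DO = C_s − D_c = 9.91 − 3.284 = 6.626 mg/L.
x_c = v t_c = 0.523 m/s × 0.7491 d × 86400 s/d = 33850 m ≈ 33.8 km.

t_c ≈ 0.749 d; D_c ≈ 3.28 mg/L; min DO ≈ 6.63 mg/L; x_c ≈ 33.8 km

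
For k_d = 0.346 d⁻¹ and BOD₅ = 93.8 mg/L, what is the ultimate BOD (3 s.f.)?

L₀ ≈ 114 mg/L

BOD₅ = L₀(1 − e^(−5k_d)) ⇒ L₀ = BOD₅ / (1 − e^(−5×0.346))
= 93.8 / (1 − 0.1773) = 93.8 / 0.8227 = 114.0 mg/L.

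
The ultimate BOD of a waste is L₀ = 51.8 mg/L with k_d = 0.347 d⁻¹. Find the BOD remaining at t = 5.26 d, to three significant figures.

L ≈ 8.35 mg/L

L_t = L₀ e^(−k_d t) = 51.8 × e^(−0.347×5.26) = 51.8 × 0.1612 = 8.349 mg/L.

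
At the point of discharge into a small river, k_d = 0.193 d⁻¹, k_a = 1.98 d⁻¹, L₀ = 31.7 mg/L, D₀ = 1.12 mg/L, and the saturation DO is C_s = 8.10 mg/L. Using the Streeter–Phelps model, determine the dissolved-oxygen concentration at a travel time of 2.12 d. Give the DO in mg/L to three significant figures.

DO ≈ 5.86 mg/L

k_d L₀/(k_a−k_d) = 0.193×31.7/(1.98−0.193) = 6.118/1.787 = 3.424 mg/L.
e^(−k_d t) = e^(−0.193×2.120) = 0.6642; e^(−k_a t) = e^(−1.98×2.120) = 0.01503.
D = 3.424 × (0.6642 − 0.01503) + 1.12 × 0.01503 = 2.223 + 0.01684 = 2.239 mg/L.
DO = C_s − D = 8.10 − 2.239 = 5.861 mg/L.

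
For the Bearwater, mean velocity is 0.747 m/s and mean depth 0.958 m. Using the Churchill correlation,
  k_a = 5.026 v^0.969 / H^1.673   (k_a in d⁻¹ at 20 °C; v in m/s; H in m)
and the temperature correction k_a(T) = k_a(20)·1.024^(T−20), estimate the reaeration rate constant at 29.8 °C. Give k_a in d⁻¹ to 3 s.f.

k_a(20) = 5.026 × 0.747^0.969 / 0.958^1.673 = 5.026 × 0.7538 / 0.9307 = 4.070 d⁻¹.
k_a(29.8) = 4.070 × 1.024^(29.8−20) = 4.070 × 1.262 = 5.136 d⁻¹.

k_a ≈ 5.14 d⁻¹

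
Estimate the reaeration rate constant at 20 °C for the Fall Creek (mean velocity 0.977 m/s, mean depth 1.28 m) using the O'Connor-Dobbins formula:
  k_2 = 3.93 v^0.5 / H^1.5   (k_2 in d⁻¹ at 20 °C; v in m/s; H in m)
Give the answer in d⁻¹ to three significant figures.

k_2 ≈ 2.68 d⁻¹

k_2 = 3.93 × 0.977^0.5 / 1.28^1.5 = 3.93 × 0.9884 / 1.448 = 2.682 d⁻¹.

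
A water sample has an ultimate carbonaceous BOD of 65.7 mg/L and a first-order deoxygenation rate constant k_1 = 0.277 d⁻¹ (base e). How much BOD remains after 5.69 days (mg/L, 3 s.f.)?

L ≈ 13.6 mg/L

L_t = L₀ e^(−k_1 t) = 65.7 × e^(−0.277×5.69) = 65.7 × 0.2068 = 13.59 mg/L.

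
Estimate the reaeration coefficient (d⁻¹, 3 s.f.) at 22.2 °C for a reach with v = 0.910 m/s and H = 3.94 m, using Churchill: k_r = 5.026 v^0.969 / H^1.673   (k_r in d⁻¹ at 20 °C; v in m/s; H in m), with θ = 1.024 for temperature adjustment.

k_r(20) = 5.026 × 0.910^0.969 / 3.94^1.673 = 5.026 × 0.9127 / 9.914 = 0.4627 d⁻¹.
k_r(22.2) = 0.4627 × 1.024^(22.2−20) = 0.4627 × 1.054 = 0.4874 d⁻¹.

k_r ≈ 0.487 d⁻¹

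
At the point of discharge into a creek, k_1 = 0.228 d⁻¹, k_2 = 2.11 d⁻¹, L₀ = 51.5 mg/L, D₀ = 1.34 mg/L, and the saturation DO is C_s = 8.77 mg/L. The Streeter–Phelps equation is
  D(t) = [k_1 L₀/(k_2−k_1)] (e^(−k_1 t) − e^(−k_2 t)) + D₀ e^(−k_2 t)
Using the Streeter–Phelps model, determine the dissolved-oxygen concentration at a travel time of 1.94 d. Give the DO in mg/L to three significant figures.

DO ≈ 4.84 mg/L

k_1 L₀/(k_2−k_1) = 0.228×51.5/(2.11−0.228) = 11.74/1.882 = 6.239 mg/L.
e^(−k_1 t) = e^(−0.228×1.940) = 0.6425; e^(−k_2 t) = e^(−2.11×1.940) = 0.01668.
D = 6.239 × (0.6425 − 0.01668) + 1.34 × 0.01668 = 3.905 + 0.02235 = 3.927 mg/L.
DO = C_s − D = 8.77 − 3.927 = 4.843 mg/L.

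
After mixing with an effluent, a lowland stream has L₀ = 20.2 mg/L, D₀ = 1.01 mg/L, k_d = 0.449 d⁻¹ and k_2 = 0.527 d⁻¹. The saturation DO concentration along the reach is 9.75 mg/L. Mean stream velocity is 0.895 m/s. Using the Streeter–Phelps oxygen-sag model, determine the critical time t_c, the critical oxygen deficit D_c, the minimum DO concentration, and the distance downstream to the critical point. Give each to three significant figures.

t_c = [1/(k_2−k_d)] ln[(k_2/k_d)(1 − D₀(k_2−k_d)/(k_d L₀))]
= [1/(0.527−0.449)] ln[(0.527/0.449)(1 − 1.01×0.07800/(0.449×20.2))]
= (1/0.07800) ln[1.174 × 0.9913] = 12.82 × ln(1.164) = 12.82 × 0.1515 = 1.942 d.
L(t_c) = L₀ e^(−k_d t_c) = 20.2 × 0.4182 = 8.447 mg/L, and at the critical point k_2 D_c = k_d L, so D_c = (0.449/0.527) × 8.447 = 7.197 mg/L.
Minimum DO = C_s − D_c = 9.75 − 7.197 = 2.553 mg/L.
x_c = v t_c = 0.895 m/s × 1.942 d × 86400 s/d = 150100 m ≈ 150 km.

t_c ≈ 1.94 d; D_c ≈ 7.20 mg/L; min DO ≈ 2.55 mg/L; x_c ≈ 150 km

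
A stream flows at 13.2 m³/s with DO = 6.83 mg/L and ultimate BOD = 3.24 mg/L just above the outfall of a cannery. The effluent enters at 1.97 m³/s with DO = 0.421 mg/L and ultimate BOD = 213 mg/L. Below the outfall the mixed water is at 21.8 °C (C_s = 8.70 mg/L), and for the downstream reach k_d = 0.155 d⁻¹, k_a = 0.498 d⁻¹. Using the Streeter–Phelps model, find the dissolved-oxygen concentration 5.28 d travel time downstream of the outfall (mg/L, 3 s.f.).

Mixed DO = (13.2×6.83 + 1.97×0.421)/(13.2+1.97) = 90.99/15.17 = 5.998 mg/L.
Mixed L₀ = (13.2×3.24 + 1.97×213)/(15.17) = 462.4/15.17 = 30.48 mg/L.
Initial deficit D₀ = C_s − DO₀ = 8.70 − 5.998 = 2.702 mg/L.
D(5.28) = [0.155×30.48/(0.498−0.155)](e^(−0.155×5.28) − e^(−0.498×5.28)) + 2.702 e^(−0.498×5.28)
= 13.77 × (0.4411 − 0.07212) + 2.702 × 0.07212 = 5.278 mg/L.
DO = 8.70 − 5.278 = 3.422 mg/L.

DO ≈ 3.42 mg/L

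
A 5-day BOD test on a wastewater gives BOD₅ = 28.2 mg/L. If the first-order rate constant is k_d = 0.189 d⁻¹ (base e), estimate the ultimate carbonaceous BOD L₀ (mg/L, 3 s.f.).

L₀ ≈ 46.1 mg/L

BOD₅ = L₀(1 − e^(−5k_d)) ⇒ L₀ = BOD₅ / (1 − e^(−5×0.189))
= 28.2 / (1 − 0.3887) = 28.2 / 0.6113 = 46.13 mg/L.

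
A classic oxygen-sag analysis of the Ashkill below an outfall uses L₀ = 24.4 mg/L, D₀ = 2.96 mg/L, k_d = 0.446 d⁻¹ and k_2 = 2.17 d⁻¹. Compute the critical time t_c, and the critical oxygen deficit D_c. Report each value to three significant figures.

t_c ≈ 0.551 d; D_c ≈ 3.92 mg/L

t_c = [1/(k_2−k_d)] ln[(k_2/k_d)(1 − D₀(k_2−k_d)/(k_d L₀))]
= [1/(2.17−0.446)] ln[(2.17/0.446)(1 − 2.96×1.724/(0.446×24.4))]
= (1/1.724) ln[4.865 × 0.5311] = 0.5800 × ln(2.584) = 0.5800 × 0.9493 = 0.5506 d.
L(t_c) = L₀ e^(−k_d t_c) = 24.4 × 0.7822 = 19.09 mg/L, and at the critical point k_2 D_c = k_d L, so D_c = (0.446/2.17) × 19.09 = 3.923 mg/L.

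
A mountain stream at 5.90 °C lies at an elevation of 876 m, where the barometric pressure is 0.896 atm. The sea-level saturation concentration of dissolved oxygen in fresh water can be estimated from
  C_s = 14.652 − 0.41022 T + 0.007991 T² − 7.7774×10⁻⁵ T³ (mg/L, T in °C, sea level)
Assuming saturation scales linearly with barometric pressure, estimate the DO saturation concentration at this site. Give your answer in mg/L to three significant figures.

At sea level: C_s = 14.652 − 0.41022×5.90 + 0.007991×5.90² − 7.7774×10⁻⁵×5.90³ = 12.49 mg/L.
Pressure correction: C_s' = 12.49 × 0.896 = 11.19 mg/L.

C_s ≈ 11.2 mg/L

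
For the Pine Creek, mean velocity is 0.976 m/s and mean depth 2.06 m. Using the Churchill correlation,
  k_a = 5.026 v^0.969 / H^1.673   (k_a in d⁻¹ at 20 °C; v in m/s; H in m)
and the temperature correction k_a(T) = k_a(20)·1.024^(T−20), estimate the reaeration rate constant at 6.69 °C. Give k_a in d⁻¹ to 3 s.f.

k_a ≈ 1.07 d⁻¹

k_a(20) = 5.026 × 0.976^0.969 / 2.06^1.673 = 5.026 × 0.9767 / 3.350 = 1.465 d⁻¹.
k_a(6.69) = 1.465 × 1.024^(6.69−20) = 1.465 × 0.7293 = 1.069 d⁻¹.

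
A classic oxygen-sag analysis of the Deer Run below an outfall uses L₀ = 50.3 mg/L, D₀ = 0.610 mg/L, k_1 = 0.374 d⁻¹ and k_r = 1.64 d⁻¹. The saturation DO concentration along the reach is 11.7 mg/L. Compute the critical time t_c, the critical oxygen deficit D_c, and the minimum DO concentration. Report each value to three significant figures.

t_c ≈ 1.13 d; D_c ≈ 7.50 mg/L; min DO ≈ 4.20 mg/L

t_c = [1/(k_r−k_1)] ln[(k_r/k_1)(1 − D₀(k_r−k_1)/(k_1 L₀))]
= [1/(1.64−0.374)] ln[(1.64/0.374)(1 − 0.610×1.266/(0.374×50.3))]
= (1/1.266) ln[4.385 × 0.9589] = 0.7899 × ln(4.205) = 0.7899 × 1.436 = 1.135 d.
D_c = (k_1/k_r) L₀ e^(−k_1 t_c) = (0.374/1.64) × 50.3 × e^(−0.374×1.135) = 0.2280 × 50.3 × 0.6542 = 7.505 mg/L.
Minimum DO = C_s − D_c = 11.7 − 7.505 = 4.195 mg/L.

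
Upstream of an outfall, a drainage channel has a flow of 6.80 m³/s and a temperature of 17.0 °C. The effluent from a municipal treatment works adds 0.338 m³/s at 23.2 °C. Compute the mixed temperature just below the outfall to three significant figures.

17.3 °C

Flow-weighted mixing: C = (Q_r C_r + Q_w C_w)/(Q_r + Q_w)
= (6.80×17.0 + 0.338×23.2)/(6.80 + 0.338) = 123.4/7.138 = 17.29 °C.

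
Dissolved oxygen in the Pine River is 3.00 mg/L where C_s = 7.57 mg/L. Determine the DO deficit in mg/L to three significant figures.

D = C_s − C = 7.57 − 3.00 = 4.57 mg/L.

D ≈ 4.57 mg/L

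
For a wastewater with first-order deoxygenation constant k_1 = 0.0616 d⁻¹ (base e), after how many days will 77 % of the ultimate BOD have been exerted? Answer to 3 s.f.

t ≈ 23.9 d

y/L₀ = 1 − e^(−k_1 t) = 0.77 ⇒ e^(−k_1 t) = 0.230
t = −ln(0.230) / 0.0616 = 1.470 / 0.0616 = 23.86 d.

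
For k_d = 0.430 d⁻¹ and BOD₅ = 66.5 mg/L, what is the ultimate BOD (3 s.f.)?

L₀ ≈ 75.3 mg/L

BOD₅ = L₀(1 − e^(−5k_d)) ⇒ L₀ = BOD₅ / (1 − e^(−5×0.430))
= 66.5 / (1 − 0.1165) = 66.5 / 0.8835 = 75.27 mg/L.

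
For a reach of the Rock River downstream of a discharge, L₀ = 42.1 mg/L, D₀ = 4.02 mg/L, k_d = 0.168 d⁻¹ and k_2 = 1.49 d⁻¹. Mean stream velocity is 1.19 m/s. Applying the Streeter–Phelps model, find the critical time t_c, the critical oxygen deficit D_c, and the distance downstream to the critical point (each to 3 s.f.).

t_c ≈ 0.598 d; D_c ≈ 4.29 mg/L; x_c ≈ 61.5 km

At the critical point dD/dt = 0, so k_d L₀ e^(−k_d t) = k_2 D. Substituting D(t) from the Streeter–Phelps equation and solving for t gives
t_c = ln[(k_2/k_d)(1 − D₀(k_2−k_d)/(k_d L₀))] / (k_2−k_d).
Here k_2−k_d = 1.322 d⁻¹ and 1 − D₀(k_2−k_d)/(k_d L₀) = 1 − 4.02×1.322/(0.168×42.1) = 0.2486, so
t_c = ln(8.869 × 0.2486) / 1.322 = 0.7907 / 1.322 = 0.5981 d.
D_c = (k_d/k_2) L₀ e^(−k_d t_c) = (0.168/1.49) × 42.1 × e^(−0.168×0.5981) = 0.1128 × 42.1 × 0.9044 = 4.293 mg/L.
x_c = v t_c = 1.19 m/s × 0.5981 d × 86400 s/d = 61490 m ≈ 61.5 km.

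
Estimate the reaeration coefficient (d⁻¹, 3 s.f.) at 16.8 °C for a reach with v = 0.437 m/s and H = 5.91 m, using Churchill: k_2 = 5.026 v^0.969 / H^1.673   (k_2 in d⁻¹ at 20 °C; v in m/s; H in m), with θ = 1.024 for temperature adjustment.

k_2 ≈ 0.107 d⁻¹

k_2(20) = 5.026 × 0.437^0.969 / 5.91^1.673 = 5.026 × 0.4484 / 19.54 = 0.1153 d⁻¹.
k_2(16.8) = 0.1153 × 1.024^(16.8−20) = 0.1153 × 0.9269 = 0.1069 d⁻¹.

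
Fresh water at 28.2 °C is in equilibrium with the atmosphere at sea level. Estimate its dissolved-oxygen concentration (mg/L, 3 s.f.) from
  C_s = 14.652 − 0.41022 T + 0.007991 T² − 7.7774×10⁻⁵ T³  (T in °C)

C_s ≈ 7.69 mg/L

C_s = 14.652 − 0.41022×28.2 + 0.007991×28.2² − 7.7774×10⁻⁵×28.2³ = 7.694 mg/L.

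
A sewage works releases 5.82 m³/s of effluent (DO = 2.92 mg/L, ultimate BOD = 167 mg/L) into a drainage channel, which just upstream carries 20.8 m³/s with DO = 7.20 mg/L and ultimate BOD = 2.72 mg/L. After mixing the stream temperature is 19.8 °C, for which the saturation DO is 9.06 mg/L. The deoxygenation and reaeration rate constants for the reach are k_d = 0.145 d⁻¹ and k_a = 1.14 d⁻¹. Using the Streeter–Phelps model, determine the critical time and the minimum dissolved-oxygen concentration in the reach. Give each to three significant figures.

t_c ≈ 1.38 d; minimum DO ≈ 5.04 mg/L

Mixed DO = (20.8×7.20 + 5.82×2.92)/(20.8+5.82) = 166.8/26.62 = 6.264 mg/L.
Mixed L₀ = (20.8×2.72 + 5.82×167)/(26.62) = 1029/26.62 = 38.64 mg/L.
Initial deficit D₀ = C_s − DO₀ = 9.06 − 6.264 = 2.796 mg/L.
t_c = (1/0.9950) ln[(1.14/0.145)(1 − 2.796×0.9950/(0.145×38.64))] = 1.005 × ln(3.958) = 1.383 d.
D_c = (0.145/1.14) × 38.64 × e^(−0.145×1.383) = 0.1272 × 38.64 × 0.8183 = 4.022 mg/L.
Minimum DO = 9.06 − 4.022 = 5.038 mg/L.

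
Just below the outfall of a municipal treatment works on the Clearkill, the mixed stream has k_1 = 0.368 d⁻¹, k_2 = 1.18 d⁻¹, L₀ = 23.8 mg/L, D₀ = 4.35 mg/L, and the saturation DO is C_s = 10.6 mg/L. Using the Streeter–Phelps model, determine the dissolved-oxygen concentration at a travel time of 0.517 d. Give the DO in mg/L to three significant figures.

k_1 L₀/(k_2−k_1) = 0.368×23.8/(1.18−0.368) = 8.758/0.8120 = 10.79 mg/L.
e^(−k_1 t) = e^(−0.368×0.5170) = 0.8267; e^(−k_2 t) = e^(−1.18×0.5170) = 0.5433.
D = 10.79 × (0.8267 − 0.5433) + 4.35 × 0.5433 = 3.057 + 2.363 = 5.421 mg/L.
DO = C_s − D = 10.6 − 5.421 = 5.179 mg/L.

DO ≈ 5.18 mg/L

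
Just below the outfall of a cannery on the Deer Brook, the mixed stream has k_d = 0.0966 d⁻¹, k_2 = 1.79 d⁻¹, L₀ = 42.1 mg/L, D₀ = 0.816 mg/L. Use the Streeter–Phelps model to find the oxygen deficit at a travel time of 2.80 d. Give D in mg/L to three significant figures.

k_d L₀/(k_2−k_d) = 0.0966×42.1/(1.79−0.0966) = 4.067/1.693 = 2.402 mg/L.
e^(−k_d t) = e^(−0.0966×2.800) = 0.7630; e^(−k_2 t) = e^(−1.79×2.800) = 0.006658.
D = 2.402 × (0.7630 − 0.006658) + 0.816 × 0.006658 = 1.816 + 0.005433 = 1.822 mg/L.

D ≈ 1.82 mg/L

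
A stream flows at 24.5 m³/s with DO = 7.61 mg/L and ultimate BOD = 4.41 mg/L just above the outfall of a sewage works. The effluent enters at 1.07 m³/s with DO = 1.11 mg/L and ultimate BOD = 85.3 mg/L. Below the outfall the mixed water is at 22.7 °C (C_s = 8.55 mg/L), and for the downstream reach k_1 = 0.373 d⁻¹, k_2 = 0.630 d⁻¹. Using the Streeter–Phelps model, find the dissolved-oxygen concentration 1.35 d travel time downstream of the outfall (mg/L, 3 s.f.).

Mixed DO = (24.5×7.61 + 1.07×1.11)/(24.5+1.07) = 187.6/25.57 = 7.338 mg/L.
Mixed L₀ = (24.5×4.41 + 1.07×85.3)/(25.57) = 199.3/25.57 = 7.795 mg/L.
Initial deficit D₀ = C_s − DO₀ = 8.55 − 7.338 = 1.212 mg/L.
D(1.35) = [0.373×7.795/(0.630−0.373)](e^(−0.373×1.35) − e^(−0.630×1.35)) + 1.212 e^(−0.630×1.35)
= 11.31 × (0.6044 − 0.4272) + 1.212 × 0.4272 = 2.522 mg/L.
DO = 8.55 − 2.522 = 6.028 mg/L.

DO ≈ 6.03 mg/L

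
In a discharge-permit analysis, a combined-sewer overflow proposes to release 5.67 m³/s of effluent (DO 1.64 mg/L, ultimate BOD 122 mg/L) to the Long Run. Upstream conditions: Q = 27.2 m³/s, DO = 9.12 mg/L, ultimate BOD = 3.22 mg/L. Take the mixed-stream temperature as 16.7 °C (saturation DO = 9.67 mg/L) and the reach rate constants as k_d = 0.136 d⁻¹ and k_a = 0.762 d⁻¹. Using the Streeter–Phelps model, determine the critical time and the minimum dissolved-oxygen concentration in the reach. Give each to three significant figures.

Mixed DO = (27.2×9.12 + 5.67×1.64)/(27.2+5.67) = 257.4/32.87 = 7.830 mg/L.
Mixed L₀ = (27.2×3.22 + 5.67×122)/(32.87) = 779.3/32.87 = 23.71 mg/L.
Initial deficit D₀ = C_s − DO₀ = 9.67 − 7.830 = 1.840 mg/L.
t_c = (1/0.6260) ln[(0.762/0.136)(1 − 1.840×0.6260/(0.136×23.71))] = 1.597 × ln(3.601) = 2.047 d.
D_c = (0.136/0.762) × 23.71 × e^(−0.136×2.047) = 0.1785 × 23.71 × 0.7570 = 3.203 mg/L.
Minimum DO = 9.67 − 3.203 = 6.467 mg/L.

t_c ≈ 2.05 d; minimum DO ≈ 6.47 mg/L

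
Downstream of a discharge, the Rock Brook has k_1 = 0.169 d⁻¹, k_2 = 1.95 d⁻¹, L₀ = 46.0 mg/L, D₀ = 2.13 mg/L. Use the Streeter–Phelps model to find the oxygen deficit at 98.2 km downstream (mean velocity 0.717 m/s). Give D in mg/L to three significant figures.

D ≈ 3.24 mg/L

Travel time t = x/v = 98.2 km / (0.717 m/s) = 98200 m / 0.717 m/s = 137000 s = 1.585 d.
k_1 L₀/(k_2−k_1) = 0.169×46.0/(1.95−0.169) = 7.774/1.781 = 4.365 mg/L.
e^(−k_1 t) = e^(−0.169×1.585) = 0.7650; e^(−k_2 t) = e^(−1.95×1.585) = 0.04545.
D = 4.365 × (0.7650 − 0.04545) + 2.13 × 0.04545 = 3.141 + 0.09681 = 3.238 mg/L.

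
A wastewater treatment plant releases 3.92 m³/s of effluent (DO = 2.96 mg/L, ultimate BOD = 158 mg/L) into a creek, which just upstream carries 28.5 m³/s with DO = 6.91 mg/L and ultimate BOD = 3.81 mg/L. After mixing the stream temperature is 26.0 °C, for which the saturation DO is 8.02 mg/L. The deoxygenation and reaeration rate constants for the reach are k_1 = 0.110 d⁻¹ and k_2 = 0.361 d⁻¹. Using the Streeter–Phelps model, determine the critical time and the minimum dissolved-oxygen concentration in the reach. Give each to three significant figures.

Mixed DO = (28.5×6.91 + 3.92×2.96)/(28.5+3.92) = 208.5/32.42 = 6.432 mg/L.
Mixed L₀ = (28.5×3.81 + 3.92×158)/(32.42) = 727.9/32.42 = 22.45 mg/L.
Initial deficit D₀ = C_s − DO₀ = 8.02 − 6.432 = 1.588 mg/L.
t_c = (1/0.2510) ln[(0.361/0.110)(1 − 1.588×0.2510/(0.110×22.45))] = 3.984 × ln(2.752) = 4.034 d.
D_c = (0.110/0.361) × 22.45 × e^(−0.110×4.034) = 0.3047 × 22.45 × 0.6417 = 4.390 mg/L.
Minimum DO = 8.02 − 4.390 = 3.630 mg/L.

t_c ≈ 4.03 d; minimum DO ≈ 3.63 mg/L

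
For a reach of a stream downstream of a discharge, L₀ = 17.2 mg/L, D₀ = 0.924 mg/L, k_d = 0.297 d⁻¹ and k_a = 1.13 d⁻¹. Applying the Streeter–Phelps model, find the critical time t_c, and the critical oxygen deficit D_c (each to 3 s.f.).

t_c ≈ 1.41 d; D_c ≈ 2.98 mg/L

With k_a/k_d = 3.805 and 1 − D₀(k_a−k_d)/(k_d L₀) = 0.8493,
t_c = ln(3.805 × 0.8493) / (1.13 − 0.297) = ln(3.231) / 0.8330 = 1.173/0.8330 = 1.408 d.
L(t_c) = L₀ e^(−k_d t_c) = 17.2 × 0.6582 = 11.32 mg/L, and at the critical point k_a D_c = k_d L, so D_c = (0.297/1.13) × 11.32 = 2.976 mg/L.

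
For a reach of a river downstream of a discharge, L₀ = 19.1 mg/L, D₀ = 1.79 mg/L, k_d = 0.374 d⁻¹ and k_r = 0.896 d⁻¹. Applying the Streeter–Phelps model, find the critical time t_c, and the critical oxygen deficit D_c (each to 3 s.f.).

t_c ≈ 1.41 d; D_c ≈ 4.71 mg/L

t_c = [1/(k_r−k_d)] ln[(k_r/k_d)(1 − D₀(k_r−k_d)/(k_d L₀))]
= [1/(0.896−0.374)] ln[(0.896/0.374)(1 − 1.79×0.5220/(0.374×19.1))]
= (1/0.5220) ln[2.396 × 0.8692] = 1.916 × ln(2.082) = 1.916 × 0.7335 = 1.405 d.
L(t_c) = L₀ e^(−k_d t_c) = 19.1 × 0.5912 = 11.29 mg/L, and at the critical point k_r D_c = k_d L, so D_c = (0.374/0.896) × 11.29 = 4.714 mg/L.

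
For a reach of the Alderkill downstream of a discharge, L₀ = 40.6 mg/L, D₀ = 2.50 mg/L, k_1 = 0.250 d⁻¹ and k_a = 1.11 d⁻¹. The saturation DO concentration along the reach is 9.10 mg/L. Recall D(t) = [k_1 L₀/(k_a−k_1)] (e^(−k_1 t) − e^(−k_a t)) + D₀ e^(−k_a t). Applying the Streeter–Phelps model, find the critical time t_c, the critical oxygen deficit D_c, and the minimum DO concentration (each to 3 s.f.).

At the critical point dD/dt = 0, so k_1 L₀ e^(−k_1 t) = k_a D. Substituting D(t) from the Streeter–Phelps equation and solving for t gives
t_c = ln[(k_a/k_1)(1 − D₀(k_a−k_1)/(k_1 L₀))] / (k_a−k_1).
Here k_a−k_1 = 0.8600 d⁻¹ and 1 − D₀(k_a−k_1)/(k_1 L₀) = 1 − 2.50×0.8600/(0.250×40.6) = 0.7882, so
t_c = ln(4.440 × 0.7882) / 0.8600 = 1.253 / 0.8600 = 1.457 d.
D_c = (k_1/k_a) L₀ e^(−k_1 t_c) = (0.250/1.11) × 40.6 × e^(−0.250×1.457) = 0.2252 × 40.6 × 0.6948 = 6.353 mg/L.
Minimum DO = C_s − D_c = 9.10 − 6.353 = 2.747 mg/L.

t_c ≈ 1.46 d; D_c ≈ 6.35 mg/L; min DO ≈ 2.75 mg/L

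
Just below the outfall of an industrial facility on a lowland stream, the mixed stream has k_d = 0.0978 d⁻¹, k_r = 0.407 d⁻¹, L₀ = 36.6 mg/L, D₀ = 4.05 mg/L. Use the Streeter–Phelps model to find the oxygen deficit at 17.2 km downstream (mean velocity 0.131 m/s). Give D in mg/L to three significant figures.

Travel time t = x/v = 17.2 km / (0.131 m/s) = 17200 m / 0.131 m/s = 131300 s = 1.520 d.
k_d L₀/(k_r−k_d) = 0.0978×36.6/(0.407−0.0978) = 3.579/0.3092 = 11.58 mg/L.
e^(−k_d t) = e^(−0.0978×1.520) = 0.8619; e^(−k_r t) = e^(−0.407×1.520) = 0.5388.
D = 11.58 × (0.8619 − 0.5388) + 4.05 × 0.5388 = 3.741 + 2.182 = 5.923 mg/L.

D ≈ 5.92 mg/L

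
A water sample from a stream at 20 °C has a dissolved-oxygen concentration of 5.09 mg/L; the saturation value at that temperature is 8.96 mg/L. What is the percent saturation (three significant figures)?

56.8 % saturation

% saturation = C/C_s × 100 = 5.09/8.96 × 100 = 56.8 %.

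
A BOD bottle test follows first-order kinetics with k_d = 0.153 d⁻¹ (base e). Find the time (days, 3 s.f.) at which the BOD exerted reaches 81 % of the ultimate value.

y/L₀ = 1 − e^(−k_d t) = 0.81 ⇒ e^(−k_d t) = 0.190
t = −ln(0.190) / 0.153 = 1.661 / 0.153 = 10.85 d.

t ≈ 10.9 d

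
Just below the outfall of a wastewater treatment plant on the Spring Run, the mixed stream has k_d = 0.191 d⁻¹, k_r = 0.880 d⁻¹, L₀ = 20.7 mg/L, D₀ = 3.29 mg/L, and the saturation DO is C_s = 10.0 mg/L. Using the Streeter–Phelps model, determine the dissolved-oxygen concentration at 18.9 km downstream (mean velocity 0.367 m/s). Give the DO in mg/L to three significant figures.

Travel time t = x/v = 18.9 km / (0.367 m/s) = 18900 m / 0.367 m/s = 51500 s = 0.5960 d.
k_d L₀/(k_r−k_d) = 0.191×20.7/(0.880−0.191) = 3.954/0.6890 = 5.738 mg/L.
e^(−k_d t) = e^(−0.191×0.5960) = 0.8924; e^(−k_r t) = e^(−0.880×0.5960) = 0.5918.
D = 5.738 × (0.8924 − 0.5918) + 3.29 × 0.5918 = 1.725 + 1.947 = 3.672 mg/L.
DO = C_s − D = 10.0 − 3.672 = 6.328 mg/L.

DO ≈ 6.33 mg/L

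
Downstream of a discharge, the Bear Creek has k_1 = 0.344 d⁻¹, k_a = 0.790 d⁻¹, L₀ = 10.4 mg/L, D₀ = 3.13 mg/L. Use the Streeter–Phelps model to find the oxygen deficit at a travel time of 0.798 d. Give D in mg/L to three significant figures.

D ≈ 3.49 mg/L

k_1 L₀/(k_a−k_1) = 0.344×10.4/(0.790−0.344) = 3.578/0.4460 = 8.022 mg/L.
e^(−k_1 t) = e^(−0.344×0.7980) = 0.7599; e^(−k_a t) = e^(−0.790×0.7980) = 0.5324.
D = 8.022 × (0.7599 − 0.5324) + 3.13 × 0.5324 = 1.825 + 1.666 = 3.492 mg/L.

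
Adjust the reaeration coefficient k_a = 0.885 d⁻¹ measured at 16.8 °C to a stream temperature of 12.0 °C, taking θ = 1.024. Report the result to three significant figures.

k_a ≈ 0.790 d⁻¹

k_a(T₂) = k_a(T₁) · θ^(T₂−T₁) = 0.885 × 1.024^(12.0−16.8)
= 0.885 × 1.024^-4.80 = 0.885 × 0.8924 = 0.7898 d⁻¹.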